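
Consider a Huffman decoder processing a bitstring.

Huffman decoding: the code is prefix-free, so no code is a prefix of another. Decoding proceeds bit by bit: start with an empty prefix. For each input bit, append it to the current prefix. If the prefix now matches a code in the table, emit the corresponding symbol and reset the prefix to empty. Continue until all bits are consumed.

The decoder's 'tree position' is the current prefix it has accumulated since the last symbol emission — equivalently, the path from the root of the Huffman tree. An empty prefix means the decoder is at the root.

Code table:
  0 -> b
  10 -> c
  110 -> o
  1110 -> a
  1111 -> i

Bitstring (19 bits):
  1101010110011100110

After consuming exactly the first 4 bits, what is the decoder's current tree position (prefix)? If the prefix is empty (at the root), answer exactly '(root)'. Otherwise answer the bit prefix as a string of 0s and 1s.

Bit 0: prefix='1' (no match yet)
Bit 1: prefix='11' (no match yet)
Bit 2: prefix='110' -> emit 'o', reset
Bit 3: prefix='1' (no match yet)

Answer: 1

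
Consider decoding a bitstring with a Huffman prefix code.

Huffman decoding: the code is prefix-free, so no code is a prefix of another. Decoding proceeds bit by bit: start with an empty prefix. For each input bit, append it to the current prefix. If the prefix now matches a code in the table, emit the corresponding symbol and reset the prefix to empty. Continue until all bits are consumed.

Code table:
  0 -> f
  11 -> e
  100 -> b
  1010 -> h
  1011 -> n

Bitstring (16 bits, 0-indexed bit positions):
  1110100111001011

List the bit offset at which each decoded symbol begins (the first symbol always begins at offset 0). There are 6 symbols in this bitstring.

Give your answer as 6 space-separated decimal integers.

Answer: 0 2 6 7 9 12

Derivation:
Bit 0: prefix='1' (no match yet)
Bit 1: prefix='11' -> emit 'e', reset
Bit 2: prefix='1' (no match yet)
Bit 3: prefix='10' (no match yet)
Bit 4: prefix='101' (no match yet)
Bit 5: prefix='1010' -> emit 'h', reset
Bit 6: prefix='0' -> emit 'f', reset
Bit 7: prefix='1' (no match yet)
Bit 8: prefix='11' -> emit 'e', reset
Bit 9: prefix='1' (no match yet)
Bit 10: prefix='10' (no match yet)
Bit 11: prefix='100' -> emit 'b', reset
Bit 12: prefix='1' (no match yet)
Bit 13: prefix='10' (no match yet)
Bit 14: prefix='101' (no match yet)
Bit 15: prefix='1011' -> emit 'n', reset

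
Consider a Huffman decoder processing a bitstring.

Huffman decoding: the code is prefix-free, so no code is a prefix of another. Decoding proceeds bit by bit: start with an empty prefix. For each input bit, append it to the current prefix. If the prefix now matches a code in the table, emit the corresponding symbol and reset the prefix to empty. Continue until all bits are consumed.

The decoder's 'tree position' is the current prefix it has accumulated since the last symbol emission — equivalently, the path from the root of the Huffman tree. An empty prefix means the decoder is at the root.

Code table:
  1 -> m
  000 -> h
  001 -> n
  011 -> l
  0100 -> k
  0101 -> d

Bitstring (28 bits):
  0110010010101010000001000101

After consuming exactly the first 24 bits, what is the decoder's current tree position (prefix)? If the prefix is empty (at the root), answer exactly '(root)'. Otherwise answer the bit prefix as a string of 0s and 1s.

Answer: (root)

Derivation:
Bit 0: prefix='0' (no match yet)
Bit 1: prefix='01' (no match yet)
Bit 2: prefix='011' -> emit 'l', reset
Bit 3: prefix='0' (no match yet)
Bit 4: prefix='00' (no match yet)
Bit 5: prefix='001' -> emit 'n', reset
Bit 6: prefix='0' (no match yet)
Bit 7: prefix='00' (no match yet)
Bit 8: prefix='001' -> emit 'n', reset
Bit 9: prefix='0' (no match yet)
Bit 10: prefix='01' (no match yet)
Bit 11: prefix='010' (no match yet)
Bit 12: prefix='0101' -> emit 'd', reset
Bit 13: prefix='0' (no match yet)
Bit 14: prefix='01' (no match yet)
Bit 15: prefix='010' (no match yet)
Bit 16: prefix='0100' -> emit 'k', reset
Bit 17: prefix='0' (no match yet)
Bit 18: prefix='00' (no match yet)
Bit 19: prefix='000' -> emit 'h', reset
Bit 20: prefix='0' (no match yet)
Bit 21: prefix='01' (no match yet)
Bit 22: prefix='010' (no match yet)
Bit 23: prefix='0100' -> emit 'k', reset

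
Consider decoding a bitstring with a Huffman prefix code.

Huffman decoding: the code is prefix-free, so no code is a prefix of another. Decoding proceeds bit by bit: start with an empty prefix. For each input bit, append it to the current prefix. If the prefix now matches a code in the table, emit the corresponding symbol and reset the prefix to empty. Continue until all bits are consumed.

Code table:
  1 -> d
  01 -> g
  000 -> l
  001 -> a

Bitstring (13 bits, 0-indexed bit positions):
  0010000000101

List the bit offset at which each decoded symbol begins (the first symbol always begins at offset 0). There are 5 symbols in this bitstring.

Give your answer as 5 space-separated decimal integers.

Bit 0: prefix='0' (no match yet)
Bit 1: prefix='00' (no match yet)
Bit 2: prefix='001' -> emit 'a', reset
Bit 3: prefix='0' (no match yet)
Bit 4: prefix='00' (no match yet)
Bit 5: prefix='000' -> emit 'l', reset
Bit 6: prefix='0' (no match yet)
Bit 7: prefix='00' (no match yet)
Bit 8: prefix='000' -> emit 'l', reset
Bit 9: prefix='0' (no match yet)
Bit 10: prefix='01' -> emit 'g', reset
Bit 11: prefix='0' (no match yet)
Bit 12: prefix='01' -> emit 'g', reset

Answer: 0 3 6 9 11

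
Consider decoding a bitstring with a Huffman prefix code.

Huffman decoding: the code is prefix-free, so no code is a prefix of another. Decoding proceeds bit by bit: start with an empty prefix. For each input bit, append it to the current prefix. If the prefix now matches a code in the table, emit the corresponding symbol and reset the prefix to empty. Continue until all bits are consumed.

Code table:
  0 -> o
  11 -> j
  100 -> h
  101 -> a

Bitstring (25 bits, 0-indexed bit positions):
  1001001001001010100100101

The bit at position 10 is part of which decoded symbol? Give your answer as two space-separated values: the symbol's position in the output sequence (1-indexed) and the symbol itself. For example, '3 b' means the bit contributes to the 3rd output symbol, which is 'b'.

Bit 0: prefix='1' (no match yet)
Bit 1: prefix='10' (no match yet)
Bit 2: prefix='100' -> emit 'h', reset
Bit 3: prefix='1' (no match yet)
Bit 4: prefix='10' (no match yet)
Bit 5: prefix='100' -> emit 'h', reset
Bit 6: prefix='1' (no match yet)
Bit 7: prefix='10' (no match yet)
Bit 8: prefix='100' -> emit 'h', reset
Bit 9: prefix='1' (no match yet)
Bit 10: prefix='10' (no match yet)
Bit 11: prefix='100' -> emit 'h', reset
Bit 12: prefix='1' (no match yet)
Bit 13: prefix='10' (no match yet)
Bit 14: prefix='101' -> emit 'a', reset

Answer: 4 h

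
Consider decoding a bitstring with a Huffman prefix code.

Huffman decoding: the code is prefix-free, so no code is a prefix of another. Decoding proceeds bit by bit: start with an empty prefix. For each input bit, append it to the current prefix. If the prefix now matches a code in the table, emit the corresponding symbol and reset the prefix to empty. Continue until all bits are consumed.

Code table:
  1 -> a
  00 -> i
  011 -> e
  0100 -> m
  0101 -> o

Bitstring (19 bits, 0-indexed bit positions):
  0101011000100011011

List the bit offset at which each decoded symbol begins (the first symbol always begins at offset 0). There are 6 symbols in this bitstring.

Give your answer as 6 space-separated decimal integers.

Answer: 0 4 7 9 13 16

Derivation:
Bit 0: prefix='0' (no match yet)
Bit 1: prefix='01' (no match yet)
Bit 2: prefix='010' (no match yet)
Bit 3: prefix='0101' -> emit 'o', reset
Bit 4: prefix='0' (no match yet)
Bit 5: prefix='01' (no match yet)
Bit 6: prefix='011' -> emit 'e', reset
Bit 7: prefix='0' (no match yet)
Bit 8: prefix='00' -> emit 'i', reset
Bit 9: prefix='0' (no match yet)
Bit 10: prefix='01' (no match yet)
Bit 11: prefix='010' (no match yet)
Bit 12: prefix='0100' -> emit 'm', reset
Bit 13: prefix='0' (no match yet)
Bit 14: prefix='01' (no match yet)
Bit 15: prefix='011' -> emit 'e', reset
Bit 16: prefix='0' (no match yet)
Bit 17: prefix='01' (no match yet)
Bit 18: prefix='011' -> emit 'e', reset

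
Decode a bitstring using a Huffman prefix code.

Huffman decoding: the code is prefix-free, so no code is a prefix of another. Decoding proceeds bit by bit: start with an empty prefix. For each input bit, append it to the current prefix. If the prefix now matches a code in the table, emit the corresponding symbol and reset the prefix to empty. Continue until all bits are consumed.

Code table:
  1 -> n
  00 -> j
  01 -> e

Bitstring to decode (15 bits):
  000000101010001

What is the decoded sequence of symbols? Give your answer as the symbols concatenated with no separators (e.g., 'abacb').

Bit 0: prefix='0' (no match yet)
Bit 1: prefix='00' -> emit 'j', reset
Bit 2: prefix='0' (no match yet)
Bit 3: prefix='00' -> emit 'j', reset
Bit 4: prefix='0' (no match yet)
Bit 5: prefix='00' -> emit 'j', reset
Bit 6: prefix='1' -> emit 'n', reset
Bit 7: prefix='0' (no match yet)
Bit 8: prefix='01' -> emit 'e', reset
Bit 9: prefix='0' (no match yet)
Bit 10: prefix='01' -> emit 'e', reset
Bit 11: prefix='0' (no match yet)
Bit 12: prefix='00' -> emit 'j', reset
Bit 13: prefix='0' (no match yet)
Bit 14: prefix='01' -> emit 'e', reset

Answer: jjjneeje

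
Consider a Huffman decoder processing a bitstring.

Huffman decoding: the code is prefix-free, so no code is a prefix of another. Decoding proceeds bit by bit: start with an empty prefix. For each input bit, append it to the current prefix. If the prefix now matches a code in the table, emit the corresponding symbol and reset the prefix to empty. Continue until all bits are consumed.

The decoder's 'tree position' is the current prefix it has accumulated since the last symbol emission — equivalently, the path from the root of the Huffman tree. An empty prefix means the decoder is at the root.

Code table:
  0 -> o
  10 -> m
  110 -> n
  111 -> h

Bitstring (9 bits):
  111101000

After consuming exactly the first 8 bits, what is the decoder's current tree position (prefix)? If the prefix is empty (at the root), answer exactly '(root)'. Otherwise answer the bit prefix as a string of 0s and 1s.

Bit 0: prefix='1' (no match yet)
Bit 1: prefix='11' (no match yet)
Bit 2: prefix='111' -> emit 'h', reset
Bit 3: prefix='1' (no match yet)
Bit 4: prefix='10' -> emit 'm', reset
Bit 5: prefix='1' (no match yet)
Bit 6: prefix='10' -> emit 'm', reset
Bit 7: prefix='0' -> emit 'o', reset

Answer: (root)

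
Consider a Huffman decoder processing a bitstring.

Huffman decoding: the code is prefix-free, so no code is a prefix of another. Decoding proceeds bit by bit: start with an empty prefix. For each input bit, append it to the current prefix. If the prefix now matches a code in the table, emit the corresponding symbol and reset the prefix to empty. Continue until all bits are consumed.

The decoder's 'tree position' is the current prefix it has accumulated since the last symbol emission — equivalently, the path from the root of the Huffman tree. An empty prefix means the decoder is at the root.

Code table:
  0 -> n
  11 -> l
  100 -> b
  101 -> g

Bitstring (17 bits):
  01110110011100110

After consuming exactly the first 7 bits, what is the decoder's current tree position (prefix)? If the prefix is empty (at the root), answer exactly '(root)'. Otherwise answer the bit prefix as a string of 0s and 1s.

Bit 0: prefix='0' -> emit 'n', reset
Bit 1: prefix='1' (no match yet)
Bit 2: prefix='11' -> emit 'l', reset
Bit 3: prefix='1' (no match yet)
Bit 4: prefix='10' (no match yet)
Bit 5: prefix='101' -> emit 'g', reset
Bit 6: prefix='1' (no match yet)

Answer: 1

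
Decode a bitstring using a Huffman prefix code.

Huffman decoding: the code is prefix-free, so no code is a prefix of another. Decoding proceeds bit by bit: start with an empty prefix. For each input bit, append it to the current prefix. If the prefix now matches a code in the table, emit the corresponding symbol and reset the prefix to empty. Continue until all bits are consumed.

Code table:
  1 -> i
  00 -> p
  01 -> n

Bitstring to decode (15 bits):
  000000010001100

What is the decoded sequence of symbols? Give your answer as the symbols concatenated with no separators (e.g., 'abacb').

Bit 0: prefix='0' (no match yet)
Bit 1: prefix='00' -> emit 'p', reset
Bit 2: prefix='0' (no match yet)
Bit 3: prefix='00' -> emit 'p', reset
Bit 4: prefix='0' (no match yet)
Bit 5: prefix='00' -> emit 'p', reset
Bit 6: prefix='0' (no match yet)
Bit 7: prefix='01' -> emit 'n', reset
Bit 8: prefix='0' (no match yet)
Bit 9: prefix='00' -> emit 'p', reset
Bit 10: prefix='0' (no match yet)
Bit 11: prefix='01' -> emit 'n', reset
Bit 12: prefix='1' -> emit 'i', reset
Bit 13: prefix='0' (no match yet)
Bit 14: prefix='00' -> emit 'p', reset

Answer: pppnpnip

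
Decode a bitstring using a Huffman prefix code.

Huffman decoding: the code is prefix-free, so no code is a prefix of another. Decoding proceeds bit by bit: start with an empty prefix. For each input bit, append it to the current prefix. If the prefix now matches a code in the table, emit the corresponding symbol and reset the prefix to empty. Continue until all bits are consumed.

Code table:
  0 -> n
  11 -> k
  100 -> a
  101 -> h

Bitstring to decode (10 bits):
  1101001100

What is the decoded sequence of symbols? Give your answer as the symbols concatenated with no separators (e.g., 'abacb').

Bit 0: prefix='1' (no match yet)
Bit 1: prefix='11' -> emit 'k', reset
Bit 2: prefix='0' -> emit 'n', reset
Bit 3: prefix='1' (no match yet)
Bit 4: prefix='10' (no match yet)
Bit 5: prefix='100' -> emit 'a', reset
Bit 6: prefix='1' (no match yet)
Bit 7: prefix='11' -> emit 'k', reset
Bit 8: prefix='0' -> emit 'n', reset
Bit 9: prefix='0' -> emit 'n', reset

Answer: knaknn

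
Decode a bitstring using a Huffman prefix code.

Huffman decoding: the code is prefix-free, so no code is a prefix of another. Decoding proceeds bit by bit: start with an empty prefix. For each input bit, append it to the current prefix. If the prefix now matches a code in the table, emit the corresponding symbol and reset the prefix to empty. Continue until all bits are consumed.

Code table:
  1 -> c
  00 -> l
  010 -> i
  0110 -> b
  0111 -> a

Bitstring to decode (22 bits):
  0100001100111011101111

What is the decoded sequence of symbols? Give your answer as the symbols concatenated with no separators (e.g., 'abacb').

Answer: ilbaaac

Derivation:
Bit 0: prefix='0' (no match yet)
Bit 1: prefix='01' (no match yet)
Bit 2: prefix='010' -> emit 'i', reset
Bit 3: prefix='0' (no match yet)
Bit 4: prefix='00' -> emit 'l', reset
Bit 5: prefix='0' (no match yet)
Bit 6: prefix='01' (no match yet)
Bit 7: prefix='011' (no match yet)
Bit 8: prefix='0110' -> emit 'b', reset
Bit 9: prefix='0' (no match yet)
Bit 10: prefix='01' (no match yet)
Bit 11: prefix='011' (no match yet)
Bit 12: prefix='0111' -> emit 'a', reset
Bit 13: prefix='0' (no match yet)
Bit 14: prefix='01' (no match yet)
Bit 15: prefix='011' (no match yet)
Bit 16: prefix='0111' -> emit 'a', reset
Bit 17: prefix='0' (no match yet)
Bit 18: prefix='01' (no match yet)
Bit 19: prefix='011' (no match yet)
Bit 20: prefix='0111' -> emit 'a', reset
Bit 21: prefix='1' -> emit 'c', reset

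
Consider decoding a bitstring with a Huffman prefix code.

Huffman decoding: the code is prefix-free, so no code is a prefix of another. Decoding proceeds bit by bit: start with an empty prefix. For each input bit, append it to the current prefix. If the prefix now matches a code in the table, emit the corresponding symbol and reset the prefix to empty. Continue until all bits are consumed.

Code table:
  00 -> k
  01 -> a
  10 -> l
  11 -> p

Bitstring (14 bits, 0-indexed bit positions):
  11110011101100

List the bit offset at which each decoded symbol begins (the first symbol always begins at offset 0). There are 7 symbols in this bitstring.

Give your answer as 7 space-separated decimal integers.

Answer: 0 2 4 6 8 10 12

Derivation:
Bit 0: prefix='1' (no match yet)
Bit 1: prefix='11' -> emit 'p', reset
Bit 2: prefix='1' (no match yet)
Bit 3: prefix='11' -> emit 'p', reset
Bit 4: prefix='0' (no match yet)
Bit 5: prefix='00' -> emit 'k', reset
Bit 6: prefix='1' (no match yet)
Bit 7: prefix='11' -> emit 'p', reset
Bit 8: prefix='1' (no match yet)
Bit 9: prefix='10' -> emit 'l', reset
Bit 10: prefix='1' (no match yet)
Bit 11: prefix='11' -> emit 'p', reset
Bit 12: prefix='0' (no match yet)
Bit 13: prefix='00' -> emit 'k', reset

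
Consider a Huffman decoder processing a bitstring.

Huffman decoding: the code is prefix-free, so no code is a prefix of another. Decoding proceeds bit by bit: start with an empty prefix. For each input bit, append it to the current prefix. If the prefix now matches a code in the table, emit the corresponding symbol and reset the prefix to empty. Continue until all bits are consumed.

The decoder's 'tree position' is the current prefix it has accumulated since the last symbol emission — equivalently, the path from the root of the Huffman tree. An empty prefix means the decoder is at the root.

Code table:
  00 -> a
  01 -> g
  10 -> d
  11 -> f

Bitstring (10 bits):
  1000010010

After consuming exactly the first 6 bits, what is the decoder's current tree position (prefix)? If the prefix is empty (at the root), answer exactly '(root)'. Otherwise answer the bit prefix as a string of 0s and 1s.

Bit 0: prefix='1' (no match yet)
Bit 1: prefix='10' -> emit 'd', reset
Bit 2: prefix='0' (no match yet)
Bit 3: prefix='00' -> emit 'a', reset
Bit 4: prefix='0' (no match yet)
Bit 5: prefix='01' -> emit 'g', reset

Answer: (root)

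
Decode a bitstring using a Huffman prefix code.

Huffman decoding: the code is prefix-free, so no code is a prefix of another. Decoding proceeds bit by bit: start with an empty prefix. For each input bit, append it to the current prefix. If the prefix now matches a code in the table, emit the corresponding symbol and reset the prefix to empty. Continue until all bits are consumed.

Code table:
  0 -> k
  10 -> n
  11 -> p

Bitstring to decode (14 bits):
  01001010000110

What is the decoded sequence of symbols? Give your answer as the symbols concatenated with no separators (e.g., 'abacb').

Answer: knknnkkkpk

Derivation:
Bit 0: prefix='0' -> emit 'k', reset
Bit 1: prefix='1' (no match yet)
Bit 2: prefix='10' -> emit 'n', reset
Bit 3: prefix='0' -> emit 'k', reset
Bit 4: prefix='1' (no match yet)
Bit 5: prefix='10' -> emit 'n', reset
Bit 6: prefix='1' (no match yet)
Bit 7: prefix='10' -> emit 'n', reset
Bit 8: prefix='0' -> emit 'k', reset
Bit 9: prefix='0' -> emit 'k', reset
Bit 10: prefix='0' -> emit 'k', reset
Bit 11: prefix='1' (no match yet)
Bit 12: prefix='11' -> emit 'p', reset
Bit 13: prefix='0' -> emit 'k', reset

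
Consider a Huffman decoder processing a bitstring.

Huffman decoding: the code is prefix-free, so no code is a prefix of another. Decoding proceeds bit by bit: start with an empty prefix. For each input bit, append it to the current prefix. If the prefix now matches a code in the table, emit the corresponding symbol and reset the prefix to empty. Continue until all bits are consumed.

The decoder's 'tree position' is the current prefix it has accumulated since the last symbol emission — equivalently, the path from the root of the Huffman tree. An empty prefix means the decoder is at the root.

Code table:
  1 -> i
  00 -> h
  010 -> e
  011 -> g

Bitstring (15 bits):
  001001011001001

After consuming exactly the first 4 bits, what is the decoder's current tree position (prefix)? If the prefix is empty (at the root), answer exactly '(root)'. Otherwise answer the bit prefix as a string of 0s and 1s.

Bit 0: prefix='0' (no match yet)
Bit 1: prefix='00' -> emit 'h', reset
Bit 2: prefix='1' -> emit 'i', reset
Bit 3: prefix='0' (no match yet)

Answer: 0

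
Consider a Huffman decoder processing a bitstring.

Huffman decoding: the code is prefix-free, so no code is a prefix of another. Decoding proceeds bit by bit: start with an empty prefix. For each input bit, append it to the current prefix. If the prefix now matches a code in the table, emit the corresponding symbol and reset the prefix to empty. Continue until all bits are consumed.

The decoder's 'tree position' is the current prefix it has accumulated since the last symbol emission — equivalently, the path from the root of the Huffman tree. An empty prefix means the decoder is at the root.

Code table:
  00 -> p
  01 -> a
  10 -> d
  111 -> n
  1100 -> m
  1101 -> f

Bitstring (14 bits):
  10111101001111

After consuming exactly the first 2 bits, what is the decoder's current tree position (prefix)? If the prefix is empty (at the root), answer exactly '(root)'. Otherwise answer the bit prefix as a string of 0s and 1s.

Bit 0: prefix='1' (no match yet)
Bit 1: prefix='10' -> emit 'd', reset

Answer: (root)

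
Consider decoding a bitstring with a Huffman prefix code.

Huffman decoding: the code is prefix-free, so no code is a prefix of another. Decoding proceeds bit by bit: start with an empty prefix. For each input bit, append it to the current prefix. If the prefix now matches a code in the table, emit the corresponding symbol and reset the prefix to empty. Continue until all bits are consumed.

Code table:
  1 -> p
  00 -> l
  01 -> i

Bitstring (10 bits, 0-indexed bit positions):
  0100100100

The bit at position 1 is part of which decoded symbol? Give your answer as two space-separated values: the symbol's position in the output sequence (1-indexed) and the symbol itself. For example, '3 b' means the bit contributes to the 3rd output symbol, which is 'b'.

Answer: 1 i

Derivation:
Bit 0: prefix='0' (no match yet)
Bit 1: prefix='01' -> emit 'i', reset
Bit 2: prefix='0' (no match yet)
Bit 3: prefix='00' -> emit 'l', reset
Bit 4: prefix='1' -> emit 'p', reset
Bit 5: prefix='0' (no match yet)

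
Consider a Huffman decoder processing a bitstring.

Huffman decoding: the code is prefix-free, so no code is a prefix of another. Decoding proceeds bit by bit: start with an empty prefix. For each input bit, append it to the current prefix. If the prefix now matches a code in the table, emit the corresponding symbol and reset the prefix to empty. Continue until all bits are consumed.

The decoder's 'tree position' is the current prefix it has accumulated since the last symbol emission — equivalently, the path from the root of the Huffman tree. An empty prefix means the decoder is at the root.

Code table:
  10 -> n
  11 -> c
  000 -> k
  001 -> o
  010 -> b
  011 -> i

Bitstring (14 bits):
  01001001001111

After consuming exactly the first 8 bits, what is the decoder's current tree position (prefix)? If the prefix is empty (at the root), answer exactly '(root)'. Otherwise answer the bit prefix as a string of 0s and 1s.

Answer: 01

Derivation:
Bit 0: prefix='0' (no match yet)
Bit 1: prefix='01' (no match yet)
Bit 2: prefix='010' -> emit 'b', reset
Bit 3: prefix='0' (no match yet)
Bit 4: prefix='01' (no match yet)
Bit 5: prefix='010' -> emit 'b', reset
Bit 6: prefix='0' (no match yet)
Bit 7: prefix='01' (no match yet)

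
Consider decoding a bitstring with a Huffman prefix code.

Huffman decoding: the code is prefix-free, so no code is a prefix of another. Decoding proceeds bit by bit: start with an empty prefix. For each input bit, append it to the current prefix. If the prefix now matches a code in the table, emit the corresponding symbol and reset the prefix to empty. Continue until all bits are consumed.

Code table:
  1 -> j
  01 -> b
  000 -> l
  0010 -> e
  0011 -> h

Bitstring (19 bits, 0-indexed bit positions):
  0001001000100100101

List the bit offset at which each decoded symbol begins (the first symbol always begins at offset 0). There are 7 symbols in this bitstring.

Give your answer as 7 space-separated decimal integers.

Answer: 0 3 4 8 12 14 18

Derivation:
Bit 0: prefix='0' (no match yet)
Bit 1: prefix='00' (no match yet)
Bit 2: prefix='000' -> emit 'l', reset
Bit 3: prefix='1' -> emit 'j', reset
Bit 4: prefix='0' (no match yet)
Bit 5: prefix='00' (no match yet)
Bit 6: prefix='001' (no match yet)
Bit 7: prefix='0010' -> emit 'e', reset
Bit 8: prefix='0' (no match yet)
Bit 9: prefix='00' (no match yet)
Bit 10: prefix='001' (no match yet)
Bit 11: prefix='0010' -> emit 'e', reset
Bit 12: prefix='0' (no match yet)
Bit 13: prefix='01' -> emit 'b', reset
Bit 14: prefix='0' (no match yet)
Bit 15: prefix='00' (no match yet)
Bit 16: prefix='001' (no match yet)
Bit 17: prefix='0010' -> emit 'e', reset
Bit 18: prefix='1' -> emit 'j', reset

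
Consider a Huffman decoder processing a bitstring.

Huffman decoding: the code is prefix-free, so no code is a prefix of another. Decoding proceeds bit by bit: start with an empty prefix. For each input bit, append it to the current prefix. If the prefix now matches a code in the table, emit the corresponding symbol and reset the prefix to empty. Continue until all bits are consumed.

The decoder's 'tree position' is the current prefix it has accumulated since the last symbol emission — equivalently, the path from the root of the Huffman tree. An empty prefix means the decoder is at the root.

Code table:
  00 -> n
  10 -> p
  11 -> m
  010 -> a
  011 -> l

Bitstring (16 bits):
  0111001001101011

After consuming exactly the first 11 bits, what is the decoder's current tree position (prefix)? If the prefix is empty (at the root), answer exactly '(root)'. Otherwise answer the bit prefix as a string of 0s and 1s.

Answer: (root)

Derivation:
Bit 0: prefix='0' (no match yet)
Bit 1: prefix='01' (no match yet)
Bit 2: prefix='011' -> emit 'l', reset
Bit 3: prefix='1' (no match yet)
Bit 4: prefix='10' -> emit 'p', reset
Bit 5: prefix='0' (no match yet)
Bit 6: prefix='01' (no match yet)
Bit 7: prefix='010' -> emit 'a', reset
Bit 8: prefix='0' (no match yet)
Bit 9: prefix='01' (no match yet)
Bit 10: prefix='011' -> emit 'l', reset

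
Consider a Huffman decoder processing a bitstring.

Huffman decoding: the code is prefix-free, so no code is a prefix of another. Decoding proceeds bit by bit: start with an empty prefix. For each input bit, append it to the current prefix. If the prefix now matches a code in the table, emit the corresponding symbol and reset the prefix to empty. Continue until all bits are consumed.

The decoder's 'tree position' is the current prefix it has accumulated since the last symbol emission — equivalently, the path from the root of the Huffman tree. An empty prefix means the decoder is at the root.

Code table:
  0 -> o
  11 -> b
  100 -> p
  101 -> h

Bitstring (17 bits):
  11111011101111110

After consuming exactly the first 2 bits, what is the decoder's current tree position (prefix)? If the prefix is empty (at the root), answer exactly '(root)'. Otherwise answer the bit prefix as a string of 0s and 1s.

Answer: (root)

Derivation:
Bit 0: prefix='1' (no match yet)
Bit 1: prefix='11' -> emit 'b', reset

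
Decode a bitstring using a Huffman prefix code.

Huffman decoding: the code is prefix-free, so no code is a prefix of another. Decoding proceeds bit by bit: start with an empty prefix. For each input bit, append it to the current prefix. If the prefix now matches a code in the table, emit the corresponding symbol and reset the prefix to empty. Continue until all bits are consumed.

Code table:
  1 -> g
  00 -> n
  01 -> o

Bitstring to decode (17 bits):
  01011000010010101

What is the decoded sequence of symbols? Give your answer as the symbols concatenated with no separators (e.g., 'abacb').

Answer: oognngngoo

Derivation:
Bit 0: prefix='0' (no match yet)
Bit 1: prefix='01' -> emit 'o', reset
Bit 2: prefix='0' (no match yet)
Bit 3: prefix='01' -> emit 'o', reset
Bit 4: prefix='1' -> emit 'g', reset
Bit 5: prefix='0' (no match yet)
Bit 6: prefix='00' -> emit 'n', reset
Bit 7: prefix='0' (no match yet)
Bit 8: prefix='00' -> emit 'n', reset
Bit 9: prefix='1' -> emit 'g', reset
Bit 10: prefix='0' (no match yet)
Bit 11: prefix='00' -> emit 'n', reset
Bit 12: prefix='1' -> emit 'g', reset
Bit 13: prefix='0' (no match yet)
Bit 14: prefix='01' -> emit 'o', reset
Bit 15: prefix='0' (no match yet)
Bit 16: prefix='01' -> emit 'o', reset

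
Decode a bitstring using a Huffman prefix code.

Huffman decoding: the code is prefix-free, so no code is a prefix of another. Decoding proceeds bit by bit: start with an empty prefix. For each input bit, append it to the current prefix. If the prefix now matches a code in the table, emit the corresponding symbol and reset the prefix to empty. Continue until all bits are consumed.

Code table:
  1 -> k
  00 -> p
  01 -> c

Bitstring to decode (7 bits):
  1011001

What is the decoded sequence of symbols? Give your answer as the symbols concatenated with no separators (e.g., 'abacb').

Answer: kckpk

Derivation:
Bit 0: prefix='1' -> emit 'k', reset
Bit 1: prefix='0' (no match yet)
Bit 2: prefix='01' -> emit 'c', reset
Bit 3: prefix='1' -> emit 'k', reset
Bit 4: prefix='0' (no match yet)
Bit 5: prefix='00' -> emit 'p', reset
Bit 6: prefix='1' -> emit 'k', reset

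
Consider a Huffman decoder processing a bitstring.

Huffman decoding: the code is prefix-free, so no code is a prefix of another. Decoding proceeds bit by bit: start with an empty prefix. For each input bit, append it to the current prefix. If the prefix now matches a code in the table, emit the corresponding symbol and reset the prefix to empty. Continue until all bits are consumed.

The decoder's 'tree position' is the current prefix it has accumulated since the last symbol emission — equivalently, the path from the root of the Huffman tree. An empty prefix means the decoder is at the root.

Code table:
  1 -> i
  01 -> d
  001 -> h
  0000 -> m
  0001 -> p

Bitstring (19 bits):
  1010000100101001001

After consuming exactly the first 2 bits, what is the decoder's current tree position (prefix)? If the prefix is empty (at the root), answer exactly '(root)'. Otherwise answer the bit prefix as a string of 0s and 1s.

Bit 0: prefix='1' -> emit 'i', reset
Bit 1: prefix='0' (no match yet)

Answer: 0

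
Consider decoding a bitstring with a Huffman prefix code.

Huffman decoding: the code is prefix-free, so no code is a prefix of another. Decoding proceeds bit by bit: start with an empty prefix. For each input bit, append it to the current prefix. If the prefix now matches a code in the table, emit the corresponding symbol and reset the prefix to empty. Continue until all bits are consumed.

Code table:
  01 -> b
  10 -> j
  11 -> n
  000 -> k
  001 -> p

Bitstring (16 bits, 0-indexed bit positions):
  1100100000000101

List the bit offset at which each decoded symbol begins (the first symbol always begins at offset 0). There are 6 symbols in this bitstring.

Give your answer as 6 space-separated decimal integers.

Answer: 0 2 5 8 11 14

Derivation:
Bit 0: prefix='1' (no match yet)
Bit 1: prefix='11' -> emit 'n', reset
Bit 2: prefix='0' (no match yet)
Bit 3: prefix='00' (no match yet)
Bit 4: prefix='001' -> emit 'p', reset
Bit 5: prefix='0' (no match yet)
Bit 6: prefix='00' (no match yet)
Bit 7: prefix='000' -> emit 'k', reset
Bit 8: prefix='0' (no match yet)
Bit 9: prefix='00' (no match yet)
Bit 10: prefix='000' -> emit 'k', reset
Bit 11: prefix='0' (no match yet)
Bit 12: prefix='00' (no match yet)
Bit 13: prefix='001' -> emit 'p', reset
Bit 14: prefix='0' (no match yet)
Bit 15: prefix='01' -> emit 'b', reset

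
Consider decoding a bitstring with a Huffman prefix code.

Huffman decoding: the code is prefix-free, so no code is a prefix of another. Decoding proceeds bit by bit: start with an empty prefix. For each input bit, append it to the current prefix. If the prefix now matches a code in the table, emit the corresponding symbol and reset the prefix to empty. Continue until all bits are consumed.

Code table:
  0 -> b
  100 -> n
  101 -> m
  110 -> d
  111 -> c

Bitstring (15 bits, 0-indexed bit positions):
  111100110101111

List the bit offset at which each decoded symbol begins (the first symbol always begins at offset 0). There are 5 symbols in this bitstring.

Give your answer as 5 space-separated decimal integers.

Bit 0: prefix='1' (no match yet)
Bit 1: prefix='11' (no match yet)
Bit 2: prefix='111' -> emit 'c', reset
Bit 3: prefix='1' (no match yet)
Bit 4: prefix='10' (no match yet)
Bit 5: prefix='100' -> emit 'n', reset
Bit 6: prefix='1' (no match yet)
Bit 7: prefix='11' (no match yet)
Bit 8: prefix='110' -> emit 'd', reset
Bit 9: prefix='1' (no match yet)
Bit 10: prefix='10' (no match yet)
Bit 11: prefix='101' -> emit 'm', reset
Bit 12: prefix='1' (no match yet)
Bit 13: prefix='11' (no match yet)
Bit 14: prefix='111' -> emit 'c', reset

Answer: 0 3 6 9 12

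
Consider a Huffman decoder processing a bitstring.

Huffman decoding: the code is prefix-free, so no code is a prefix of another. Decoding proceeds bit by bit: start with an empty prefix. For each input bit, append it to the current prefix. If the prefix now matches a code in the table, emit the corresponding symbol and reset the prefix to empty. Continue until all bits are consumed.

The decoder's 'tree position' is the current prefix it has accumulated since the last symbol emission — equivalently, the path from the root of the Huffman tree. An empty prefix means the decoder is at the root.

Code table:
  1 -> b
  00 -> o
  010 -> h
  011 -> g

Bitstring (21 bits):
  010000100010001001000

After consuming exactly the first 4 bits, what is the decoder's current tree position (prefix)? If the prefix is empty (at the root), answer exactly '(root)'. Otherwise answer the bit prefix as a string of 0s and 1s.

Answer: 0

Derivation:
Bit 0: prefix='0' (no match yet)
Bit 1: prefix='01' (no match yet)
Bit 2: prefix='010' -> emit 'h', reset
Bit 3: prefix='0' (no match yet)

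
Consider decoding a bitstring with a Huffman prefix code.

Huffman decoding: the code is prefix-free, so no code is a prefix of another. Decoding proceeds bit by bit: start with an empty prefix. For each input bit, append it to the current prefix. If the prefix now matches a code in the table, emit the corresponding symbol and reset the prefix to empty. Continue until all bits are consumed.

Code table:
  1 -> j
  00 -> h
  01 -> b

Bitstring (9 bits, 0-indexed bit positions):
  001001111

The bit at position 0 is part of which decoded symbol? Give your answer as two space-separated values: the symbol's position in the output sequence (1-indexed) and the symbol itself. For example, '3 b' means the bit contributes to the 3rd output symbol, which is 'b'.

Answer: 1 h

Derivation:
Bit 0: prefix='0' (no match yet)
Bit 1: prefix='00' -> emit 'h', reset
Bit 2: prefix='1' -> emit 'j', reset
Bit 3: prefix='0' (no match yet)
Bit 4: prefix='00' -> emit 'h', reset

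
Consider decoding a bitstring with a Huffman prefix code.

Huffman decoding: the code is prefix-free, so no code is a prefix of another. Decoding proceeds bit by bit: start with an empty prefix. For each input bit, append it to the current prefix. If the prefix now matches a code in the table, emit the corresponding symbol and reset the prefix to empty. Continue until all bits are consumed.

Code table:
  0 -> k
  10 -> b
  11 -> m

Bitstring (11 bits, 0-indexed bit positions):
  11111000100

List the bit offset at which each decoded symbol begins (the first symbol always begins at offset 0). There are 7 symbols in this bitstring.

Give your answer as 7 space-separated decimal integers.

Bit 0: prefix='1' (no match yet)
Bit 1: prefix='11' -> emit 'm', reset
Bit 2: prefix='1' (no match yet)
Bit 3: prefix='11' -> emit 'm', reset
Bit 4: prefix='1' (no match yet)
Bit 5: prefix='10' -> emit 'b', reset
Bit 6: prefix='0' -> emit 'k', reset
Bit 7: prefix='0' -> emit 'k', reset
Bit 8: prefix='1' (no match yet)
Bit 9: prefix='10' -> emit 'b', reset
Bit 10: prefix='0' -> emit 'k', reset

Answer: 0 2 4 6 7 8 10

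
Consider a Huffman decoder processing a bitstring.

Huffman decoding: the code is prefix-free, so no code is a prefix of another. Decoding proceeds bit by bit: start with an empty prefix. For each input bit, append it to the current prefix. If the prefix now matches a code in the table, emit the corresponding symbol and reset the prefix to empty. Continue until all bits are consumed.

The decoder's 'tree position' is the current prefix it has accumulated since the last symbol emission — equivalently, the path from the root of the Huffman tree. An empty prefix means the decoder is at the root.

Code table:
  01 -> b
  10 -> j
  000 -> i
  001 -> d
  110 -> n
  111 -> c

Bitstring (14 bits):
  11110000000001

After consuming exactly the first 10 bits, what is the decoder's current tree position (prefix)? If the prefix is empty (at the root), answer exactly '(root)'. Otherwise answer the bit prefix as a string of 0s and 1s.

Bit 0: prefix='1' (no match yet)
Bit 1: prefix='11' (no match yet)
Bit 2: prefix='111' -> emit 'c', reset
Bit 3: prefix='1' (no match yet)
Bit 4: prefix='10' -> emit 'j', reset
Bit 5: prefix='0' (no match yet)
Bit 6: prefix='00' (no match yet)
Bit 7: prefix='000' -> emit 'i', reset
Bit 8: prefix='0' (no match yet)
Bit 9: prefix='00' (no match yet)

Answer: 00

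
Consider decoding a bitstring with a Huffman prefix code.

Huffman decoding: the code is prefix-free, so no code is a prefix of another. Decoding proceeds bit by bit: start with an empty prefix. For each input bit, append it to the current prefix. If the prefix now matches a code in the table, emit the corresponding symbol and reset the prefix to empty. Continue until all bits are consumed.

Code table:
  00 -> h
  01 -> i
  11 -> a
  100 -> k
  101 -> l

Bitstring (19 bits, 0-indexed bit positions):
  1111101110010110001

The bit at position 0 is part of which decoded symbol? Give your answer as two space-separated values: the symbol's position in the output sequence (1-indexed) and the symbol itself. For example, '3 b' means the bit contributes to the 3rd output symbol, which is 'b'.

Bit 0: prefix='1' (no match yet)
Bit 1: prefix='11' -> emit 'a', reset
Bit 2: prefix='1' (no match yet)
Bit 3: prefix='11' -> emit 'a', reset
Bit 4: prefix='1' (no match yet)

Answer: 1 a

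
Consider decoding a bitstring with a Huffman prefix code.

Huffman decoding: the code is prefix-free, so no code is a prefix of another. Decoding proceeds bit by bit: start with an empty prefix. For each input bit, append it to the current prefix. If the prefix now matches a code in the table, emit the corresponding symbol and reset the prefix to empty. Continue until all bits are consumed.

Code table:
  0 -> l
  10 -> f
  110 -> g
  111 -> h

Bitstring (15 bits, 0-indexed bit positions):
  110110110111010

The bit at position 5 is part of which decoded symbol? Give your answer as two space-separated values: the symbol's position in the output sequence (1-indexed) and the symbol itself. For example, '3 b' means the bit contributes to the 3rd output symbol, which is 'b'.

Answer: 2 g

Derivation:
Bit 0: prefix='1' (no match yet)
Bit 1: prefix='11' (no match yet)
Bit 2: prefix='110' -> emit 'g', reset
Bit 3: prefix='1' (no match yet)
Bit 4: prefix='11' (no match yet)
Bit 5: prefix='110' -> emit 'g', reset
Bit 6: prefix='1' (no match yet)
Bit 7: prefix='11' (no match yet)
Bit 8: prefix='110' -> emit 'g', reset
Bit 9: prefix='1' (no match yet)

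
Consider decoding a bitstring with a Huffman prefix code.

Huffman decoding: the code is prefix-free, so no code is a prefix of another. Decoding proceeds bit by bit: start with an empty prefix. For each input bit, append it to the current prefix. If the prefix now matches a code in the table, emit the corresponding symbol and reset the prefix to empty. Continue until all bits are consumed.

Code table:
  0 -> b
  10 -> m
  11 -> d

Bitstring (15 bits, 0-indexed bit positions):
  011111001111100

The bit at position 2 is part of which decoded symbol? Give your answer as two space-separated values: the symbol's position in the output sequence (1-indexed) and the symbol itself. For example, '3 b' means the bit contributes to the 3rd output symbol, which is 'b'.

Bit 0: prefix='0' -> emit 'b', reset
Bit 1: prefix='1' (no match yet)
Bit 2: prefix='11' -> emit 'd', reset
Bit 3: prefix='1' (no match yet)
Bit 4: prefix='11' -> emit 'd', reset
Bit 5: prefix='1' (no match yet)
Bit 6: prefix='10' -> emit 'm', reset

Answer: 2 d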